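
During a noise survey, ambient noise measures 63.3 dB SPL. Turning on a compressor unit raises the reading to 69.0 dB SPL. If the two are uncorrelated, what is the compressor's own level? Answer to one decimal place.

67.6 dB SPL

Remove the background by subtracting linear intensities:
L_src = 10·log₁₀(10^(69.0/10) − 10^(63.3/10)) = 10·log₁₀(5805000) = 67.6 dB SPL.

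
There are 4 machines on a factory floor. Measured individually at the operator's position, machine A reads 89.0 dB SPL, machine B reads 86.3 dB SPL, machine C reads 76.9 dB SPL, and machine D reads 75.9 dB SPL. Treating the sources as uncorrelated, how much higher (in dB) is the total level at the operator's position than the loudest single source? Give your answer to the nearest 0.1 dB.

Add the sources as powers (linear), then convert back to dB:
L_total = 10·log₁₀(10^(89.0/10) + 10^(86.3/10) + 10^(76.9/10) + 10^(75.9/10)) = 91.17 dB SPL.
Excess over the loudest (89.0 dB): 91.17 − 89.0 = 2.2 dB.

2.2 dB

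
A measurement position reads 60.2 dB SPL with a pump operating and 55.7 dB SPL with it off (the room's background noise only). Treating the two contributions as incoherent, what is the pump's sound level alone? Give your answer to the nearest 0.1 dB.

58.3 dB SPL

Subtract intensities: L_src = 10·log₁₀(10^(L_total/10) − 10^(L_bg/10)).
L_src = 10·log₁₀(10^(60.2/10) − 10^(55.7/10)) = 10·log₁₀(675600) = 58.3 dB SPL.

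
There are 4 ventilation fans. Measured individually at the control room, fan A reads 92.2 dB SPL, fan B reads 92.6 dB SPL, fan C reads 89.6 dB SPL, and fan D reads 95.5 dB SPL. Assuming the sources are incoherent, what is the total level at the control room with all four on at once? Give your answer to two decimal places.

Uncorrelated sources add in intensity (power), not in dB.
L_total = 10·log₁₀(10^(92.2/10) + 10^(92.6/10) + 10^(89.6/10) + 10^(95.5/10)) = 10·log₁₀(7939000000) = 99.00 dB SPL.

99.00 dB SPL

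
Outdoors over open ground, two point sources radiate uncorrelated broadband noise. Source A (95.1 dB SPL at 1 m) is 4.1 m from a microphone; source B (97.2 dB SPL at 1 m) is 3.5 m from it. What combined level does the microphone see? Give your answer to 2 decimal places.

87.93 dB SPL

At the listener: L_A = 95.1 − 20·log₁₀(4.1) = 82.844 dB; L_B = 97.2 − 20·log₁₀(3.5) = 86.319 dB.
Combined: 10·log₁₀(10^(82.844/10)+10^(86.319/10)) = 87.93 dB SPL.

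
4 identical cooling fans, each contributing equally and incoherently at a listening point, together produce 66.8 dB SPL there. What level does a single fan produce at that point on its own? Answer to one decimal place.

4 equal incoherent sources add 10·log₁₀(4) = 6.02 dB over one source.
L_one = 66.8 − 6.02 = 60.8 dB SPL.

60.8 dB SPL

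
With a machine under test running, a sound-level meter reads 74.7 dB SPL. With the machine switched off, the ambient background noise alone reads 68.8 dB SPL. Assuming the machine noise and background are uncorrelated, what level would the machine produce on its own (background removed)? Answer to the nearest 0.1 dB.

73.4 dB SPL

Background correction is a power subtraction:
L_src = 10·log₁₀(10^(74.7/10) − 10^(68.8/10)) = 10·log₁₀(21930000) = 73.4 dB SPL.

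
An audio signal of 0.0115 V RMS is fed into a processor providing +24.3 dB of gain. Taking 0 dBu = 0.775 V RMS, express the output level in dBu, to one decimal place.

-12.3 dBu

Input level: 20·log₁₀(0.0115/0.775) = -36.57 dBu.
Output: -36.57 + 24.3 = -12.3 dBu.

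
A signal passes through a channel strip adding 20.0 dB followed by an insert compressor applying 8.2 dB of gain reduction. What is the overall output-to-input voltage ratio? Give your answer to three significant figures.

Net gain = 20.0 + (−8.2) = 11.8 dB.
Voltage ratio = 10^(11.8/20) = 3.89.

3.89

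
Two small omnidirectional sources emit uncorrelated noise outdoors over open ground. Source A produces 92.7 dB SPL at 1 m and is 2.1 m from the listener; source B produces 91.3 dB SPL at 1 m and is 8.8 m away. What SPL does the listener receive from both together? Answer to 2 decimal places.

At the listener: L_A = 92.7 − 20·log₁₀(2.1) = 86.256 dB; L_B = 91.3 − 20·log₁₀(8.8) = 72.410 dB.
Combined: 10·log₁₀(10^(86.256/10)+10^(72.410/10)) = 86.43 dB SPL.

86.43 dB SPL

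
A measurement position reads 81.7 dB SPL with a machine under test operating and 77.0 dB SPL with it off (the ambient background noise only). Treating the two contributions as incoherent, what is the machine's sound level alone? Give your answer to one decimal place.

Remove the background by subtracting linear intensities:
L_src = 10·log₁₀(10^(81.7/10) − 10^(77.0/10)) = 10·log₁₀(97790000) = 79.9 dB SPL.

79.9 dB SPL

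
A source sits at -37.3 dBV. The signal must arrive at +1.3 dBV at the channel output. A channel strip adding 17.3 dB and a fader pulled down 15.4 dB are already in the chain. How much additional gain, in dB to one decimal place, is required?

36.7 dB

The required make-up gain is the shortfall in the dB sum.
G = +1.3 − (-37.3) − 17.3 + 15.4 = 36.7 dB.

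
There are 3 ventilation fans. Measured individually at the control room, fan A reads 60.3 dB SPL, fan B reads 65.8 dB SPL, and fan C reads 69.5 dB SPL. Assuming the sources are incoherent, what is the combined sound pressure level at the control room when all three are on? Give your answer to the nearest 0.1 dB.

Add the sources as powers (linear), then convert back to dB:
L_total = 10·log₁₀(10^(60.3/10) + 10^(65.8/10) + 10^(69.5/10)) = 10·log₁₀(13790000) = 71.4 dB SPL.

71.4 dB SPL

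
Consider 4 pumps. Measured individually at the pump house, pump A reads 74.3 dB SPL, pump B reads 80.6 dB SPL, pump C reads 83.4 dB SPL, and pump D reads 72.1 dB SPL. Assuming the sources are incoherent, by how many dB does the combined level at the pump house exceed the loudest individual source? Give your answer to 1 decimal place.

Uncorrelated sources add in intensity (power), not in dB.
L_total = 10·log₁₀(10^(74.3/10) + 10^(80.6/10) + 10^(83.4/10) + 10^(72.1/10)) = 85.76 dB SPL.
Excess over the loudest (83.4 dB): 85.76 − 83.4 = 2.4 dB.

2.4 dB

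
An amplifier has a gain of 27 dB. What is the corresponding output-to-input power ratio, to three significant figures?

Power ratio = 10^(dB/10).
10^(27/10) = 10^(2.700) = 501.

501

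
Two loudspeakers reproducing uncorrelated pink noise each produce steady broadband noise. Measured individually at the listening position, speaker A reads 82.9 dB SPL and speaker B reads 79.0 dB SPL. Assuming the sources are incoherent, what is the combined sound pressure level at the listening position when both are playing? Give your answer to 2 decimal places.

Incoherent sources sum as intensities:
L_total = 10·log₁₀(10^(82.9/10) + 10^(79.0/10)) = 10·log₁₀(274400000) = 84.38 dB SPL.

84.38 dB SPL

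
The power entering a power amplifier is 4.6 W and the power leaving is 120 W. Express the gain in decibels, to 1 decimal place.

Power ratio → dB uses the 10·log₁₀ form:
10·log₁₀(120/4.6) = 10·log₁₀(26.09) = 14.2 dB.

14.2 dB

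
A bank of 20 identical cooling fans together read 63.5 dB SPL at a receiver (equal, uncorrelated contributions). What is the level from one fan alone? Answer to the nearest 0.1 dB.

50.5 dB SPL

20 equal incoherent sources add 10·log₁₀(20) = 13.01 dB over one source.
L_one = 63.5 − 13.01 = 50.5 dB SPL.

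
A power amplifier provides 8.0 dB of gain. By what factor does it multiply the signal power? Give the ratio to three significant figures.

Power ratio = 10^(dB/10).
10^(8.0/10) = 10^(0.8000) = 6.31.

6.31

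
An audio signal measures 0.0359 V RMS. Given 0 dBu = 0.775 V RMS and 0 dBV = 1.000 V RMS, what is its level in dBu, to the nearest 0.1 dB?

dBu = 20·log₁₀(V / 0.775 V).
20·log₁₀(0.0359/0.775) = -26.7 dBu.

-26.7 dBu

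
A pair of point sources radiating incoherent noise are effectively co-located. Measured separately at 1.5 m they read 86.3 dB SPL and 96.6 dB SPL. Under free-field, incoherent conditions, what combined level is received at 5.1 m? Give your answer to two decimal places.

Combined at 1.5 m: 10·log₁₀(10^(86.3/10)+10^(96.6/10)) = 96.987 dB SPL.
Then apply −20·log₁₀(5.1/1.5) = -10.630 dB → 86.36 dB SPL.

86.36 dB SPL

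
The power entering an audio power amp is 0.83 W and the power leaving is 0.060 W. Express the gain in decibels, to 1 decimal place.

Power is a power quantity, so gain = 10·log₁₀(P_out/P_in).
10·log₁₀(0.060/0.83) = 10·log₁₀(0.07229) = -11.4 dB.

-11.4 dB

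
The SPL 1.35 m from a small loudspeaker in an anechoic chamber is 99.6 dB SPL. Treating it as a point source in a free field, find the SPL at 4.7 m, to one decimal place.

88.8 dB SPL

Free-field point source: level drops by 20·log₁₀ of the distance ratio.
ΔL = −20·log₁₀(4.7/1.35) = -10.84 dB, so L₂ = 99.6 + (-10.84) = 88.8 dB SPL.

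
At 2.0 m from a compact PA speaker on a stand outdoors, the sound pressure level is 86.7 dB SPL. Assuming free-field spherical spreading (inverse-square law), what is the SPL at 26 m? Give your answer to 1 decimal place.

64.4 dB SPL

Free-field point source: level drops by 20·log₁₀ of the distance ratio.
ΔL = −20·log₁₀(26/2.0) = -22.28 dB, so L₂ = 86.7 + (-22.28) = 64.4 dB SPL.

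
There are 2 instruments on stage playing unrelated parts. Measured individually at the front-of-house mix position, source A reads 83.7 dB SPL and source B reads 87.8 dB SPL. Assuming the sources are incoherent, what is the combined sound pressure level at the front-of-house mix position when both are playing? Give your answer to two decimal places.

Add the sources as powers (linear), then convert back to dB:
L_total = 10·log₁₀(10^(83.7/10) + 10^(87.8/10)) = 10·log₁₀(837000000) = 89.23 dB SPL.

89.23 dB SPL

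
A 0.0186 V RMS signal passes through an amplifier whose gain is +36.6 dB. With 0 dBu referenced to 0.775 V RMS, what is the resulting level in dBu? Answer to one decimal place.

Input level: 20·log₁₀(0.0186/0.775) = -32.40 dBu.
Output: -32.40 + 36.6 = +4.2 dBu.

+4.2 dBu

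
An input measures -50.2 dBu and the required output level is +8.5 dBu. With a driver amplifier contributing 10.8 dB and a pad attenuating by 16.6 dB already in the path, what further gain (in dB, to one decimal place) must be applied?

The required make-up gain is the shortfall in the dB sum.
G = +8.5 − (-50.2) − 10.8 + 16.6 = 64.5 dB.

64.5 dB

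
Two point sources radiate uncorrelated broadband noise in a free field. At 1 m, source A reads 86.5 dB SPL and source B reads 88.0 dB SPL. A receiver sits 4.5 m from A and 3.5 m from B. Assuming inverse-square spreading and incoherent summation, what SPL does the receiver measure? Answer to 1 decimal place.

78.7 dB SPL

At the listener: L_A = 86.5 − 20·log₁₀(4.5) = 73.44 dB; L_B = 88.0 − 20·log₁₀(3.5) = 77.12 dB.
Combined: 10·log₁₀(10^(73.44/10)+10^(77.12/10)) = 78.7 dB SPL.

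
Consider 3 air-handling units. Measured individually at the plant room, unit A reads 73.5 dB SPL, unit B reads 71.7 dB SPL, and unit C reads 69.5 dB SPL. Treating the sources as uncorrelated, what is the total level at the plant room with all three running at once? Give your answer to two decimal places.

76.64 dB SPL

Uncorrelated sources add in intensity (power), not in dB.
L_total = 10·log₁₀(10^(73.5/10) + 10^(71.7/10) + 10^(69.5/10)) = 10·log₁₀(46090000) = 76.64 dB SPL.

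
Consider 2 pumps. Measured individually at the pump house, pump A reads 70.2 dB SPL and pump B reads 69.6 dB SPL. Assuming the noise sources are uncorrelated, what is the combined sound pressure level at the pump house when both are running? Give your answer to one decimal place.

72.9 dB SPL

Add the sources as powers (linear), then convert back to dB:
L_total = 10·log₁₀(10^(70.2/10) + 10^(69.6/10)) = 10·log₁₀(19590000) = 72.9 dB SPL.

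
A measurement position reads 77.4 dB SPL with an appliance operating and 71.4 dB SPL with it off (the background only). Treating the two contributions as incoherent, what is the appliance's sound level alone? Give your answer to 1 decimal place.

Subtract intensities: L_src = 10·log₁₀(10^(L_total/10) − 10^(L_bg/10)).
L_src = 10·log₁₀(10^(77.4/10) − 10^(71.4/10)) = 10·log₁₀(41150000) = 76.1 dB SPL.

76.1 dB SPL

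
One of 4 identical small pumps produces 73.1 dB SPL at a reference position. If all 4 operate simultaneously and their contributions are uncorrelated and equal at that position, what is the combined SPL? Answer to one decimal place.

4 equal incoherent sources raise the level by 10·log₁₀(4) = 6.02 dB.
L_total = 73.1 + 6.02 = 79.1 dB SPL.

79.1 dB SPL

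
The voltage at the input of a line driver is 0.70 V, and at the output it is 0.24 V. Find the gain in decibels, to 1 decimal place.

For a voltage ratio, dB = 20·log₁₀(V₂/V₁).
20·log₁₀(0.24/0.70) = 20·log₁₀(0.3429) = -9.3 dB.

-9.3 dB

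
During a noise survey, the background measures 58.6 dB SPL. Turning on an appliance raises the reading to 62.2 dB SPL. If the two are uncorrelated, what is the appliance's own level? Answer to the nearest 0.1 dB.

Subtract intensities: L_src = 10·log₁₀(10^(L_total/10) − 10^(L_bg/10)).
L_src = 10·log₁₀(10^(62.2/10) − 10^(58.6/10)) = 10·log₁₀(935200) = 59.7 dB SPL.

59.7 dB SPL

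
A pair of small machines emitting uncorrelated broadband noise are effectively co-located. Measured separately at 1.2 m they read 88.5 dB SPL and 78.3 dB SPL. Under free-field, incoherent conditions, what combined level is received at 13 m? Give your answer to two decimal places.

68.20 dB SPL

Combined at 1.2 m: 10·log₁₀(10^(88.5/10)+10^(78.3/10)) = 88.896 dB SPL.
Then apply −20·log₁₀(13/1.2) = -20.695 dB → 68.20 dB SPL.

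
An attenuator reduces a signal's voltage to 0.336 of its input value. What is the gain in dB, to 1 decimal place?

For a voltage ratio, dB = 20·log₁₀(V₂/V₁).
20·log₁₀(0.336) = -9.5 dB.

-9.5 dB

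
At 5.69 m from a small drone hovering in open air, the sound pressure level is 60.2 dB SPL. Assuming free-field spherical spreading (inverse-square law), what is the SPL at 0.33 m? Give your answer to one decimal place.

Inverse-square spreading gives ΔL = −20·log₁₀(d₂/d₁).
ΔL = −20·log₁₀(0.33/5.69) = 24.73 dB, so L₂ = 60.2 + (24.73) = 84.9 dB SPL.

84.9 dB SPL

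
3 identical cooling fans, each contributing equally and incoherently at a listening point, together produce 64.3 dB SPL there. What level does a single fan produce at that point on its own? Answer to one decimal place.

59.5 dB SPL

3 equal incoherent sources add 10·log₁₀(3) = 4.77 dB over one source.
L_one = 64.3 − 4.77 = 59.5 dB SPL.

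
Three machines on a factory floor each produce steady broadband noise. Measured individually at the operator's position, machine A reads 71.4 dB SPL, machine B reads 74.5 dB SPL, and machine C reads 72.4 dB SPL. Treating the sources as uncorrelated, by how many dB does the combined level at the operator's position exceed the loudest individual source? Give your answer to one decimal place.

3.2 dB

Add the sources as powers (linear), then convert back to dB:
L_total = 10·log₁₀(10^(71.4/10) + 10^(74.5/10) + 10^(72.4/10)) = 77.74 dB SPL.
Excess over the loudest (74.5 dB): 77.74 − 74.5 = 3.2 dB.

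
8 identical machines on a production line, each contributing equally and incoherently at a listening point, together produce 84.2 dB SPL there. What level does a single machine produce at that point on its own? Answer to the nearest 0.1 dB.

8 equal incoherent sources add 10·log₁₀(8) = 9.03 dB over one source.
L_one = 84.2 − 9.03 = 75.2 dB SPL.

75.2 dB SPL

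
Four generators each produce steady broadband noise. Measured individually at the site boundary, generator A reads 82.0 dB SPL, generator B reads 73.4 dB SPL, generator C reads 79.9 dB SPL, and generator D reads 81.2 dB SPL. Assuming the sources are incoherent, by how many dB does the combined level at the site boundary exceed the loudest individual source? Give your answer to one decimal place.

4.1 dB

Incoherent sources sum as intensities:
L_total = 10·log₁₀(10^(82.0/10) + 10^(73.4/10) + 10^(79.9/10) + 10^(81.2/10)) = 86.13 dB SPL.
Excess over the loudest (82.0 dB): 86.13 − 82.0 = 4.1 dB.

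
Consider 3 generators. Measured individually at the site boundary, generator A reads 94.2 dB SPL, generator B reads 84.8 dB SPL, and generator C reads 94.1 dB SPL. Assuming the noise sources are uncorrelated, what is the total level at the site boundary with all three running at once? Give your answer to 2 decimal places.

Uncorrelated sources add in intensity (power), not in dB.
L_total = 10·log₁₀(10^(94.2/10) + 10^(84.8/10) + 10^(94.1/10)) = 10·log₁₀(5503000000) = 97.41 dB SPL.

97.41 dB SPL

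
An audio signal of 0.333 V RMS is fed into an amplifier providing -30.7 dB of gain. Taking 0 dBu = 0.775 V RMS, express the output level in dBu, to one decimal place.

-38.0 dBu

Input level: 20·log₁₀(0.333/0.775) = -7.34 dBu.
Output: -7.34 − 30.7 = -38.0 dBu.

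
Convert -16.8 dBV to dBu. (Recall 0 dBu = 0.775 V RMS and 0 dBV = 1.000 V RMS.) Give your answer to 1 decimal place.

-14.6 dBu

The offset between the scales is 20·log₁₀(0.775/1.000) = −2.214 dB.
So dBu = -16.8 + 2.214 = -14.6 dBu.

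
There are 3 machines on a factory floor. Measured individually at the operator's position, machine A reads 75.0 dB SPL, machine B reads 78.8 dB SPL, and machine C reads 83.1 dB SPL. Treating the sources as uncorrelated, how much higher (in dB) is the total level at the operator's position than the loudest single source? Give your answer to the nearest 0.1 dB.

Uncorrelated sources add in intensity (power), not in dB.
L_total = 10·log₁₀(10^(75.0/10) + 10^(78.8/10) + 10^(83.1/10)) = 84.94 dB SPL.
Excess over the loudest (83.1 dB): 84.94 − 83.1 = 1.8 dB.

1.8 dB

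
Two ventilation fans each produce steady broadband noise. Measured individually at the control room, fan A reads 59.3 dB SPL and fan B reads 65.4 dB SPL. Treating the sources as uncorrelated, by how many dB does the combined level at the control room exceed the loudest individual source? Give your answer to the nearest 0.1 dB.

Incoherent sources sum as intensities:
L_total = 10·log₁₀(10^(59.3/10) + 10^(65.4/10)) = 66.35 dB SPL.
Excess over the loudest (65.4 dB): 66.35 − 65.4 = 1.0 dB.

1.0 dB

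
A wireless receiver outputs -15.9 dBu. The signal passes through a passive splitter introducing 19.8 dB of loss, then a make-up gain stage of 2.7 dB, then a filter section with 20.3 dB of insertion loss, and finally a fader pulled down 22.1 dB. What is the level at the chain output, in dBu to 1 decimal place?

In dB, series stages simply add:
-15.9 − 19.8 + 2.7 − 20.3 − 22.1 = -75.4 dBu.

-75.4 dBu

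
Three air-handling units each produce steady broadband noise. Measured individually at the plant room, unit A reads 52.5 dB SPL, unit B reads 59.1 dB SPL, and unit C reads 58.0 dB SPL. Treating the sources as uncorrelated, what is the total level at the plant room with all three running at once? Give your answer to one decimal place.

62.1 dB SPL

Uncorrelated sources add in intensity (power), not in dB.
L_total = 10·log₁₀(10^(52.5/10) + 10^(59.1/10) + 10^(58.0/10)) = 10·log₁₀(1622000) = 62.1 dB SPL.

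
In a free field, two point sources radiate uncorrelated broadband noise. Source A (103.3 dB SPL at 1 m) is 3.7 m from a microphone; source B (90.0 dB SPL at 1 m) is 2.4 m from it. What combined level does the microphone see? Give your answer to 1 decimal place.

At the listener: L_A = 103.3 − 20·log₁₀(3.7) = 91.94 dB; L_B = 90.0 − 20·log₁₀(2.4) = 82.40 dB.
Combined: 10·log₁₀(10^(91.94/10)+10^(82.40/10)) = 92.4 dB SPL.

92.4 dB SPL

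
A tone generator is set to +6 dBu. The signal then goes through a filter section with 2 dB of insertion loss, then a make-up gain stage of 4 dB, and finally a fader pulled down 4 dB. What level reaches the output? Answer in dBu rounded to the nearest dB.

In dB, series stages simply add:
+6 − 2 + 4 − 4 = +4 dBu.

+4 dBu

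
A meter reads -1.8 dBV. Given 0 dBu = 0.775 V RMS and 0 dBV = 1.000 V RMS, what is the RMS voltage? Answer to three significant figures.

0.813 V

V = 1.000 V × 10^(-1.8/20).
= 1.000 × 0.8128 = 0.813 V.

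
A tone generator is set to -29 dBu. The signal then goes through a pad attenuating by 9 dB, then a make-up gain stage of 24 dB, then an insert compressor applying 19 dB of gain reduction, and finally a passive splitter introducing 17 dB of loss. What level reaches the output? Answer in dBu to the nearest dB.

Gain stages sum in dB:
-29 − 9 + 24 − 19 − 17 = -50 dBu.

-50 dBu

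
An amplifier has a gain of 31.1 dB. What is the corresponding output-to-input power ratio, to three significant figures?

Power ratio = 10^(dB/10).
10^(31.1/10) = 10^(3.110) = 1290.

1290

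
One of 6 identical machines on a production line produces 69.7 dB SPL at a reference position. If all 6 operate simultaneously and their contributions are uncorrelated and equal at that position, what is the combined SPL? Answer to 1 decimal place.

6 equal incoherent sources raise the level by 10·log₁₀(6) = 7.78 dB.
L_total = 69.7 + 7.78 = 77.5 dB SPL.

77.5 dB SPL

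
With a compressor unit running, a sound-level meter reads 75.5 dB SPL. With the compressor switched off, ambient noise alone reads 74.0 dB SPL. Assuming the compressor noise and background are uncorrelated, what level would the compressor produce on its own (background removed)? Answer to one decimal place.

70.2 dB SPL

Remove the background by subtracting linear intensities:
L_src = 10·log₁₀(10^(75.5/10) − 10^(74.0/10)) = 10·log₁₀(10360000) = 70.2 dB SPL.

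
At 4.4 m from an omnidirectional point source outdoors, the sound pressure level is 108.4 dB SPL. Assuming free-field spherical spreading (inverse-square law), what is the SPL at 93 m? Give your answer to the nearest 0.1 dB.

81.9 dB SPL

Free-field point source: level drops by 20·log₁₀ of the distance ratio.
ΔL = −20·log₁₀(93/4.4) = -26.50 dB, so L₂ = 108.4 + (-26.50) = 81.9 dB SPL.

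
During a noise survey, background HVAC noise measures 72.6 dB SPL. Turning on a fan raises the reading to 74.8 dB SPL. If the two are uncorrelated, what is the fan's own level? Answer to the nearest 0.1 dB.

70.8 dB SPL

Background correction is a power subtraction:
L_src = 10·log₁₀(10^(74.8/10) − 10^(72.6/10)) = 10·log₁₀(12000000) = 70.8 dB SPL.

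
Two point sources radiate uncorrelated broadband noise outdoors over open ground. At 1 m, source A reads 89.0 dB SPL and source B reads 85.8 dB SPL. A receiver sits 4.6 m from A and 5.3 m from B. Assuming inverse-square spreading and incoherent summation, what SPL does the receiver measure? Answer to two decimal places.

At the listener: L_A = 89.0 − 20·log₁₀(4.6) = 75.745 dB; L_B = 85.8 − 20·log₁₀(5.3) = 71.314 dB.
Combined: 10·log₁₀(10^(75.745/10)+10^(71.314/10)) = 77.08 dB SPL.

77.08 dB SPL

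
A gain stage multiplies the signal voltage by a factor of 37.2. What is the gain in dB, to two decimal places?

For a voltage ratio, dB = 20·log₁₀(V₂/V₁).
20·log₁₀(37.2) = 31.41 dB.

31.41 dB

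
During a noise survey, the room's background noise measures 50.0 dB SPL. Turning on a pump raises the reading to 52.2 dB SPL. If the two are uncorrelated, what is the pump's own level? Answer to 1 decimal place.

Remove the background by subtracting linear intensities:
L_src = 10·log₁₀(10^(52.2/10) − 10^(50.0/10)) = 10·log₁₀(65960) = 48.2 dB SPL.

48.2 dB SPL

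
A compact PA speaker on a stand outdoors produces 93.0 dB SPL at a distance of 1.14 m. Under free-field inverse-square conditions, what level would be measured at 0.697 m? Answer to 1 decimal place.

97.3 dB SPL

For a point source in a free field, ΔL = −20·log₁₀(d₂/d₁).
ΔL = −20·log₁₀(0.697/1.14) = 4.27 dB, so L₂ = 93.0 + (4.27) = 97.3 dB SPL.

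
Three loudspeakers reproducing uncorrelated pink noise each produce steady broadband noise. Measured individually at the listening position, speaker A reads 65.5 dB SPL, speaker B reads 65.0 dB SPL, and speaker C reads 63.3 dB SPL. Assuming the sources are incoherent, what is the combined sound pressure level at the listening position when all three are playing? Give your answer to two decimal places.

69.47 dB SPL

Incoherent sources sum as intensities:
L_total = 10·log₁₀(10^(65.5/10) + 10^(65.0/10) + 10^(63.3/10)) = 10·log₁₀(8848000) = 69.47 dB SPL.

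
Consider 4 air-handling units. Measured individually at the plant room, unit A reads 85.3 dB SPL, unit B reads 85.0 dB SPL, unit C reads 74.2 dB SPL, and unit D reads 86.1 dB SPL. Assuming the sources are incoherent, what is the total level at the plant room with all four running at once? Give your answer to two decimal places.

Incoherent sources sum as intensities:
L_total = 10·log₁₀(10^(85.3/10) + 10^(85.0/10) + 10^(74.2/10) + 10^(86.1/10)) = 10·log₁₀(1089000000) = 90.37 dB SPL.

90.37 dB SPL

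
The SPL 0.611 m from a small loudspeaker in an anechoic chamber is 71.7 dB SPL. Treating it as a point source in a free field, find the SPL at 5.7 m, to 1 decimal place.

52.3 dB SPL

Inverse-square spreading gives ΔL = −20·log₁₀(d₂/d₁).
ΔL = −20·log₁₀(5.7/0.611) = -19.40 dB, so L₂ = 71.7 + (-19.40) = 52.3 dB SPL.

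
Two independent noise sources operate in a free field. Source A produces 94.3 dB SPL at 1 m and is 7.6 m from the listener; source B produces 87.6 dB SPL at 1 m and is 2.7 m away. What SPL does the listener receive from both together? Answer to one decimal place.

At the listener: L_A = 94.3 − 20·log₁₀(7.6) = 76.68 dB; L_B = 87.6 − 20·log₁₀(2.7) = 78.97 dB.
Combined: 10·log₁₀(10^(76.68/10)+10^(78.97/10)) = 81.0 dB SPL.

81.0 dB SPL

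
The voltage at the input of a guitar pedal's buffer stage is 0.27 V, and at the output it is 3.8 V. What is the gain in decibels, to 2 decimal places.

Voltage is an amplitude quantity, so gain = 20·log₁₀(V_out/V_in).
20·log₁₀(3.8/0.27) = 20·log₁₀(14.07) = 22.97 dB.

22.97 dB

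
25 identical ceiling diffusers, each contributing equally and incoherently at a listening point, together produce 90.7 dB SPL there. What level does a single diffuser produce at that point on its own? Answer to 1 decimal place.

25 equal incoherent sources add 10·log₁₀(25) = 13.98 dB over one source.
L_one = 90.7 − 13.98 = 76.7 dB SPL.

76.7 dB SPL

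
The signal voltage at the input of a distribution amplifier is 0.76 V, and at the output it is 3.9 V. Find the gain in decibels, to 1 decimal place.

14.2 dB

Voltage ratio → dB uses the 20·log₁₀ form:
20·log₁₀(3.9/0.76) = 20·log₁₀(5.132) = 14.2 dB.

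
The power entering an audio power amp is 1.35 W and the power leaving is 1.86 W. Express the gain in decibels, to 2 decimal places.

Power ratio → dB uses the 10·log₁₀ form:
10·log₁₀(1.86/1.35) = 10·log₁₀(1.378) = 1.39 dB.

1.39 dB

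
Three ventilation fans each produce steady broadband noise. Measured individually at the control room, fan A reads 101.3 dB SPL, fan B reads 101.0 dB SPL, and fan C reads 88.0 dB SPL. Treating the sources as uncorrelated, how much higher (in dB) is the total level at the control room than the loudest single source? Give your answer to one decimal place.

3.0 dB

Incoherent sources sum as intensities:
L_total = 10·log₁₀(10^(101.3/10) + 10^(101.0/10) + 10^(88.0/10)) = 104.27 dB SPL.
Excess over the loudest (101.3 dB): 104.27 − 101.3 = 3.0 dB.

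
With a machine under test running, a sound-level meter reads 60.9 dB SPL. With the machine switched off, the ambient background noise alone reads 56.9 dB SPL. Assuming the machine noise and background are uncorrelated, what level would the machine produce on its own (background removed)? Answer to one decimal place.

58.7 dB SPL

Remove the background by subtracting linear intensities:
L_src = 10·log₁₀(10^(60.9/10) − 10^(56.9/10)) = 10·log₁₀(740500) = 58.7 dB SPL.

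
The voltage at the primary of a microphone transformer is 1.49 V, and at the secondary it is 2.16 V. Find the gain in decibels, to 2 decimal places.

Voltage ratio → dB uses the 20·log₁₀ form:
20·log₁₀(2.16/1.49) = 20·log₁₀(1.450) = 3.23 dB.

3.23 dB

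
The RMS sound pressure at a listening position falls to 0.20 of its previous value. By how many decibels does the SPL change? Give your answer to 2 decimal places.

-13.98 dB

SPL change from a pressure ratio uses the 20·log₁₀ form:
20·log₁₀(0.20) = -13.98 dB.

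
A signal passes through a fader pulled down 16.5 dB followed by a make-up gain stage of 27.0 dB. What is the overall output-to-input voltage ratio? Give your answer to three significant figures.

3.35

Net gain = (−16.5) + 27.0 = 10.5 dB.
Voltage ratio = 10^(10.5/20) = 3.35.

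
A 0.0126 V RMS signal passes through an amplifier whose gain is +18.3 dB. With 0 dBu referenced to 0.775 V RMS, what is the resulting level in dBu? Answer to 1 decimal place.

-17.5 dBu

Input level: 20·log₁₀(0.0126/0.775) = -35.78 dBu.
Output: -35.78 + 18.3 = -17.5 dBu.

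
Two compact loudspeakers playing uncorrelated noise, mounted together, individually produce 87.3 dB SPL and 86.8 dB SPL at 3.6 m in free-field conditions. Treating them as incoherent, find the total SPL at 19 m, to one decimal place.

Combined at 3.6 m: 10·log₁₀(10^(87.3/10)+10^(86.8/10)) = 90.07 dB SPL.
Then apply −20·log₁₀(19/3.6) = -14.45 dB → 75.6 dB SPL.

75.6 dB SPL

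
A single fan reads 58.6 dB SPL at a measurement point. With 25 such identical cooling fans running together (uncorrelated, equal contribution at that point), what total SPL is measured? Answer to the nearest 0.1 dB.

25 equal incoherent sources raise the level by 10·log₁₀(25) = 13.98 dB.
L_total = 58.6 + 13.98 = 72.6 dB SPL.

72.6 dB SPL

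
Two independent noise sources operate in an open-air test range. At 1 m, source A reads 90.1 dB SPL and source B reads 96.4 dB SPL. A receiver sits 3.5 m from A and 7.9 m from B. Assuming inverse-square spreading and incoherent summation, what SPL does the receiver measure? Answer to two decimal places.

At the listener: L_A = 90.1 − 20·log₁₀(3.5) = 79.219 dB; L_B = 96.4 − 20·log₁₀(7.9) = 78.447 dB.
Combined: 10·log₁₀(10^(79.219/10)+10^(78.447/10)) = 81.86 dB SPL.

81.86 dB SPL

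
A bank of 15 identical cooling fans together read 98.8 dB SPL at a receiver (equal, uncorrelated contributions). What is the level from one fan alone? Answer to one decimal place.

87.0 dB SPL

15 equal incoherent sources add 10·log₁₀(15) = 11.76 dB over one source.
L_one = 98.8 − 11.76 = 87.0 dB SPL.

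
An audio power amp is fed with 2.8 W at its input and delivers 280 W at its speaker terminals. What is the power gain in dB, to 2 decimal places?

Power is a power quantity, so gain = 10·log₁₀(P_out/P_in).
10·log₁₀(280/2.8) = 10·log₁₀(100.0) = 20.00 dB.

20.00 dB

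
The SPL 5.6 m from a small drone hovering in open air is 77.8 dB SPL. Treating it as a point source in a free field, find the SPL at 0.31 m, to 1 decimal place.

102.9 dB SPL

Inverse-square spreading gives ΔL = −20·log₁₀(d₂/d₁).
ΔL = −20·log₁₀(0.31/5.6) = 25.14 dB, so L₂ = 77.8 + (25.14) = 102.9 dB SPL.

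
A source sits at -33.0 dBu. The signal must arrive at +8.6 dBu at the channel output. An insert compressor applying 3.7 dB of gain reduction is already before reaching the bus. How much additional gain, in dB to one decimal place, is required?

45.3 dB

The required make-up gain is the shortfall in the dB sum.
G = +8.6 − (-33.0) + 3.7 = 45.3 dB.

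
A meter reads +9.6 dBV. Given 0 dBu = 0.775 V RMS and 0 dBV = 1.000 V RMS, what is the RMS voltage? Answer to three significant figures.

V = 1.000 V × 10^(+9.6/20).
= 1.000 × 3.020 = 3.02 V.

3.02 V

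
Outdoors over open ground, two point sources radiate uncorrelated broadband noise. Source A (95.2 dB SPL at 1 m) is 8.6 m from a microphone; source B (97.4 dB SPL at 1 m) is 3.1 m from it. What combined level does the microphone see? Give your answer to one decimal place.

At the listener: L_A = 95.2 − 20·log₁₀(8.6) = 76.51 dB; L_B = 97.4 − 20·log₁₀(3.1) = 87.57 dB.
Combined: 10·log₁₀(10^(76.51/10)+10^(87.57/10)) = 87.9 dB SPL.

87.9 dB SPL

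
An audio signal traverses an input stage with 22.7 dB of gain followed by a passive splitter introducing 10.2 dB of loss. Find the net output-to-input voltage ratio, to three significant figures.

Net gain = 22.7 + (−10.2) = 12.5 dB.
Voltage ratio = 10^(12.5/20) = 4.22.

4.22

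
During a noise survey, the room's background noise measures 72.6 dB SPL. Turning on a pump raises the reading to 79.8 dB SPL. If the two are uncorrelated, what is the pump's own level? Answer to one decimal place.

78.9 dB SPL

Remove the background by subtracting linear intensities:
L_src = 10·log₁₀(10^(79.8/10) − 10^(72.6/10)) = 10·log₁₀(77300000) = 78.9 dB SPL.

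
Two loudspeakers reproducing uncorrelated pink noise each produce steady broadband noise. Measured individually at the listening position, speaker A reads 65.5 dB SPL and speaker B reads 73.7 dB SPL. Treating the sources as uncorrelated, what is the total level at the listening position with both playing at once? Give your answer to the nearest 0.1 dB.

74.3 dB SPL

Uncorrelated sources add in intensity (power), not in dB.
L_total = 10·log₁₀(10^(65.5/10) + 10^(73.7/10)) = 10·log₁₀(26990000) = 74.3 dB SPL.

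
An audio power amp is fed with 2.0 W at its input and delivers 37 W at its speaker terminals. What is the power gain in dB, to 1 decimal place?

12.7 dB

Power ratio → dB uses the 10·log₁₀ form:
10·log₁₀(37/2.0) = 10·log₁₀(18.50) = 12.7 dB.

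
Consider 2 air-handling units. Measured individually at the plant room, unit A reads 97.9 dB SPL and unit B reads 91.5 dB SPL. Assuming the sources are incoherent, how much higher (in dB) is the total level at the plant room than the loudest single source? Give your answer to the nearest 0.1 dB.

Uncorrelated sources add in intensity (power), not in dB.
L_total = 10·log₁₀(10^(97.9/10) + 10^(91.5/10)) = 98.80 dB SPL.
Excess over the loudest (97.9 dB): 98.80 − 97.9 = 0.9 dB.

0.9 dB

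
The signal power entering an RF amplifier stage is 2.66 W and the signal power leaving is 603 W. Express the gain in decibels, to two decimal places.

Power ratio → dB uses the 10·log₁₀ form:
10·log₁₀(603/2.66) = 10·log₁₀(226.7) = 23.55 dB.

23.55 dB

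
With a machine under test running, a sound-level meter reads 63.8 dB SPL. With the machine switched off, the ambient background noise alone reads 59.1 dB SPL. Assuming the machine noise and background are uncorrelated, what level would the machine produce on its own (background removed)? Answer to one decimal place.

Subtract intensities: L_src = 10·log₁₀(10^(L_total/10) − 10^(L_bg/10)).
L_src = 10·log₁₀(10^(63.8/10) − 10^(59.1/10)) = 10·log₁₀(1586000) = 62.0 dB SPL.

62.0 dB SPL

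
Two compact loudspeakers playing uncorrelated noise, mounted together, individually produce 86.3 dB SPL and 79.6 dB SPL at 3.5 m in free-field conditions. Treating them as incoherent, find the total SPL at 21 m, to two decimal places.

Combined at 3.5 m: 10·log₁₀(10^(86.3/10)+10^(79.6/10)) = 87.141 dB SPL.
Then apply −20·log₁₀(21/3.5) = -15.563 dB → 71.58 dB SPL.

71.58 dB SPL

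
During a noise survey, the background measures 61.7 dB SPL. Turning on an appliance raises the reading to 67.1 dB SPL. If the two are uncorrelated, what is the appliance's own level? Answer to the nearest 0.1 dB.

65.6 dB SPL

Subtract intensities: L_src = 10·log₁₀(10^(L_total/10) − 10^(L_bg/10)).
L_src = 10·log₁₀(10^(67.1/10) − 10^(61.7/10)) = 10·log₁₀(3650000) = 65.6 dB SPL.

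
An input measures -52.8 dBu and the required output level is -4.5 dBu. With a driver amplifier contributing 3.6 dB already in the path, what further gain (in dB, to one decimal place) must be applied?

The required make-up gain is the shortfall in the dB sum.
G = -4.5 − (-52.8) − 3.6 = 44.7 dB.

44.7 dB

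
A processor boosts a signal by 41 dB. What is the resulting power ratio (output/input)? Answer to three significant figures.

12600

Power ratio = 10^(dB/10).
10^(41/10) = 10^(4.100) = 12600.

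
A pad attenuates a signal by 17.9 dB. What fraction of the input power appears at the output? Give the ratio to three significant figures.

Power ratio = 10^(dB/10).
10^(-17.9/10) = 10^(-1.790) = 0.0162.

0.0162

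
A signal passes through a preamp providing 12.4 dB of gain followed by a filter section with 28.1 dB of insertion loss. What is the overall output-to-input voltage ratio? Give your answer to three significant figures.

0.164

Net gain = 12.4 + (−28.1) = -15.7 dB.
Voltage ratio = 10^(-15.7/20) = 0.164.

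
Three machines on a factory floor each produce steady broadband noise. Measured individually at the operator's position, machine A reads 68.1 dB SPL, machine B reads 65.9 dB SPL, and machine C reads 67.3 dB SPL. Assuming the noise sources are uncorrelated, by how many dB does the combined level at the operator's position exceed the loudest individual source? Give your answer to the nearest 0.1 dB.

3.9 dB

Uncorrelated sources add in intensity (power), not in dB.
L_total = 10·log₁₀(10^(68.1/10) + 10^(65.9/10) + 10^(67.3/10)) = 71.96 dB SPL.
Excess over the loudest (68.1 dB): 71.96 − 68.1 = 3.9 dB.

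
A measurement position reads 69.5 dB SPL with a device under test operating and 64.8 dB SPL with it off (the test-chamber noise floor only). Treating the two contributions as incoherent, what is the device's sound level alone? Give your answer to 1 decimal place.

Remove the background by subtracting linear intensities:
L_src = 10·log₁₀(10^(69.5/10) − 10^(64.8/10)) = 10·log₁₀(5893000) = 67.7 dB SPL.

67.7 dB SPL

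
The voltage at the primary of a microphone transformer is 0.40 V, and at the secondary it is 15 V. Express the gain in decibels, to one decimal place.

For a voltage ratio, dB = 20·log₁₀(V₂/V₁).
20·log₁₀(15/0.40) = 20·log₁₀(37.50) = 31.5 dB.

31.5 dB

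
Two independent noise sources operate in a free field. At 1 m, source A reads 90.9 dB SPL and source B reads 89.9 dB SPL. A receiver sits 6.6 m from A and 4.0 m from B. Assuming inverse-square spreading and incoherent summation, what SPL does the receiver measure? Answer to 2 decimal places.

At the listener: L_A = 90.9 − 20·log₁₀(6.6) = 74.509 dB; L_B = 89.9 − 20·log₁₀(4.0) = 77.859 dB.
Combined: 10·log₁₀(10^(74.509/10)+10^(77.859/10)) = 79.51 dB SPL.

79.51 dB SPL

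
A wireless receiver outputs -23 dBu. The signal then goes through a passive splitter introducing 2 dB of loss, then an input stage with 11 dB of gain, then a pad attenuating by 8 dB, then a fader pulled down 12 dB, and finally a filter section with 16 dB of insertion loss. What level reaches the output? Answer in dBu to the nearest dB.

In dB, series stages simply add:
-23 − 2 + 11 − 8 − 12 − 16 = -50 dBu.

-50 dBu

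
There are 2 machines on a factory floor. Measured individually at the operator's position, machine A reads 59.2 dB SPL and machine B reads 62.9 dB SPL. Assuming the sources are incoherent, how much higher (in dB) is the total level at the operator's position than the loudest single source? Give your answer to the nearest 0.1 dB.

1.5 dB

Uncorrelated sources add in intensity (power), not in dB.
L_total = 10·log₁₀(10^(59.2/10) + 10^(62.9/10)) = 64.44 dB SPL.
Excess over the loudest (62.9 dB): 64.44 − 62.9 = 1.5 dB.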